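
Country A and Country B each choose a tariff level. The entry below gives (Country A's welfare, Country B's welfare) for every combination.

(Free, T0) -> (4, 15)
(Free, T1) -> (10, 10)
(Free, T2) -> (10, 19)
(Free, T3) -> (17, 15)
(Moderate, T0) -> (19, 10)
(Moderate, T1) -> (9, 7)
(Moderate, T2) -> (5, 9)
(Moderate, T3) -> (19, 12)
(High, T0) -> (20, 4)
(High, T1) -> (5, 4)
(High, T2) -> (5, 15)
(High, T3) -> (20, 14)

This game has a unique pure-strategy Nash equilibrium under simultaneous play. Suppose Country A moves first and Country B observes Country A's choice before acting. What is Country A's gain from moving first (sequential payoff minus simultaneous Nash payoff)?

9

Work backward from Country B's decision.
- Free: BR = T2, leader payoff 10.
- Moderate: BR = T3, leader payoff 19.
- High: BR = T2, leader payoff 5.
Country A's induced payoffs are 10, 19, 5, so Country A commits to Moderate. Subgame-perfect outcome: (Moderate, T3) with payoffs (19, 12).
Under simultaneous play:
Country A's best replies: T0→High; T1→Free; T2→Free; T3→High.
Country B's best replies: Free→T2; Moderate→T3; High→T2.
Only (Free, T2) has each player best-responding; Nash payoffs (10, 19).
Country A's commitment gain: 19 − 10 = 9.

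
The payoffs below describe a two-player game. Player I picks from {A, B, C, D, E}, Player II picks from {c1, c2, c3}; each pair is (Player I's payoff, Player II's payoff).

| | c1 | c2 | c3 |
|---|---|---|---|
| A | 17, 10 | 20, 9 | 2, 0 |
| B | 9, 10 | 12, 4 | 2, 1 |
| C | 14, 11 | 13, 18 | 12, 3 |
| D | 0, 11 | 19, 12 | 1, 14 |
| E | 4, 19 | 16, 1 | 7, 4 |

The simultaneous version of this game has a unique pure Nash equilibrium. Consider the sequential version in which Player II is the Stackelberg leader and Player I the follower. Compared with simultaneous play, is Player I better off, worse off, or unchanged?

Player I best-responds to each possible Player II move:
- c1 → Player I plays A (best of 17, 9, 14, 0, 4); Player II gets 10.
- c2 → Player I plays A (best of 20, 12, 13, 19, 16); Player II gets 9.
- c3 → Player I plays C (best of 2, 2, 12, 1, 7); Player II gets 3.
Player II's induced payoffs are 10, 9, 3, so Player II commits to c1. Subgame-perfect outcome: (A, c1) with payoffs (17, 10).
Under simultaneous play:
Player I's best replies: c1→A; c2→A; c3→C.
Player II's best replies: A→c1; B→c1; C→c2; D→c3; E→c1.
The unique mutual best reply is (A, c1), giving (17, 10).
Player I earns 17 sequentially versus 17 at the Nash outcome: unchanged.

unchanged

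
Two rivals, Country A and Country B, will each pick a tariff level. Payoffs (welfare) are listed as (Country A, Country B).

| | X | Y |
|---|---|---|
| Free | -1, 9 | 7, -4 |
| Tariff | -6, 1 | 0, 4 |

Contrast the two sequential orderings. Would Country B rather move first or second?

first

If Country A leads: Country B's best replies are Free→X, Tariff→Y; Country A's induced payoffs -1, 0; outcome (Tariff, Y), payoffs (0, 4).
If Country B leads: Country A's best replies are X→Free, Y→Free; Country B's induced payoffs 9, -4; outcome (Free, X), payoffs (-1, 9).
Country B gets 9 moving first and 4 moving second, so Country B prefers to move first.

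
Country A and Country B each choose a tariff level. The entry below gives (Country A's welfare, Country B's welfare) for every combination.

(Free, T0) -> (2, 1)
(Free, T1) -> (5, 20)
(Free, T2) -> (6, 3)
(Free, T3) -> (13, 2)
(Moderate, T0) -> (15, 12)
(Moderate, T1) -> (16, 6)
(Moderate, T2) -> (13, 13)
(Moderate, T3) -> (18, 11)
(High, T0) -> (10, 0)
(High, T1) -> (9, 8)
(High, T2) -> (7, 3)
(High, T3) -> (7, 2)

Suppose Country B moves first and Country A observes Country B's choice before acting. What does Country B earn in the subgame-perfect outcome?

13

Solve by backward induction (Country B leads).
- T0: BR = Moderate, leader payoff 12.
- T1: BR = Moderate, leader payoff 6.
- T2: BR = Moderate, leader payoff 13.
- T3: BR = Moderate, leader payoff 11.
Country B's induced payoffs are 12, 6, 13, 11, so Country B commits to T2. Subgame-perfect outcome: (Moderate, T2) with payoffs (13, 13).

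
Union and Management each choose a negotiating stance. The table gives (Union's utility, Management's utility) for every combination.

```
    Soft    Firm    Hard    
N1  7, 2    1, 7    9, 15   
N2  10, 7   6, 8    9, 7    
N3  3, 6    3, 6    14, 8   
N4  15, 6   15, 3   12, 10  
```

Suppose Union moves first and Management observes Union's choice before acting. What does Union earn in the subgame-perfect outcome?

Management best-responds to each possible Union move:
- N1 → Management plays Hard (best of 2, 7, 15); Union gets 9.
- N2 → Management plays Firm (best of 7, 8, 7); Union gets 6.
- N3 → Management plays Hard (best of 6, 6, 8); Union gets 14.
- N4 → Management plays Hard (best of 6, 3, 10); Union gets 12.
Maximizing over 9, 6, 14, 12, Union chooses N3. Subgame-perfect outcome: (N3, Hard) with payoffs (14, 8).

14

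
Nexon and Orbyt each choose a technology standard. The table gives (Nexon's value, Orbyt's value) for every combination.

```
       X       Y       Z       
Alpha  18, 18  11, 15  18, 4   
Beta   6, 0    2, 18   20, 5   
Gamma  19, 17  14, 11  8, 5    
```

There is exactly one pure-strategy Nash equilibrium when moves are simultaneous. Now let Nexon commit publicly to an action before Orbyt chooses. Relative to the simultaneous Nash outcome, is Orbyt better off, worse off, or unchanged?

Backward induction with Nexon moving first.
- Alpha: BR = X, leader payoff 18.
- Beta: BR = Y, leader payoff 2.
- Gamma: BR = X, leader payoff 19.
Nexon's induced payoffs are 18, 2, 19, so Nexon commits to Gamma. Subgame-perfect outcome: (Gamma, X) with payoffs (19, 17).
Now find the simultaneous Nash equilibrium.
Nexon's best replies: X→Gamma; Y→Gamma; Z→Beta.
Orbyt's best replies: Alpha→X; Beta→Y; Gamma→X.
Only (Gamma, X) has each player best-responding; Nash payoffs (19, 17).
Orbyt earns 17 sequentially versus 17 at the Nash outcome: unchanged.

unchanged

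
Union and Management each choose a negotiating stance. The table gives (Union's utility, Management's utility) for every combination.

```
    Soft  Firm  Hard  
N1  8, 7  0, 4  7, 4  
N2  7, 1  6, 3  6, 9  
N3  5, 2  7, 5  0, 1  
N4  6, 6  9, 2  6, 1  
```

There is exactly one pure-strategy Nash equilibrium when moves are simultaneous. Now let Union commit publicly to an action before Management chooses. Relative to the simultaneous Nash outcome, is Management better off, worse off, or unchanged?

unchanged

Solve by backward induction (Union leads).
- N1: BR = Soft, leader payoff 8.
- N2: BR = Hard, leader payoff 6.
- N3: BR = Firm, leader payoff 7.
- N4: BR = Soft, leader payoff 6.
Among 8, 6, 7, 6, the best is 8 at N1. Subgame-perfect outcome: (N1, Soft) with payoffs (8, 7).
Under simultaneous play:
Union's best replies: Soft→N1; Firm→N4; Hard→N1.
Management's best replies: N1→Soft; N2→Hard; N3→Firm; N4→Soft.
The unique mutual best reply is (N1, Soft), giving (8, 7).
Management earns 7 sequentially versus 7 at the Nash outcome: unchanged.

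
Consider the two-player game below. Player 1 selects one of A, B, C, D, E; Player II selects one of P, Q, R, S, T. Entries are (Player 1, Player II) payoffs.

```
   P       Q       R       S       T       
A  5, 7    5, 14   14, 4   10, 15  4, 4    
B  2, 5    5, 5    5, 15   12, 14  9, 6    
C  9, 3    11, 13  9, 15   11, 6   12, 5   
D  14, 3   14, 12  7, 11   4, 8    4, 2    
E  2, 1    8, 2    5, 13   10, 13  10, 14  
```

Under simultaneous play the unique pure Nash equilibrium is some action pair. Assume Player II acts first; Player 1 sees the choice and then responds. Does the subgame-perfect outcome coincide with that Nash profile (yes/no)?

Player 1 best-responds to each possible Player II move:
- P: Player 1 compares 5, 2, 9, 14, 2 and picks D; Player II would get 3.
- Q: Player 1 compares 5, 5, 11, 14, 8 and picks D; Player II would get 12.
- R: Player 1 compares 14, 5, 9, 7, 5 and picks A; Player II would get 4.
- S: Player 1 compares 10, 12, 11, 4, 10 and picks B; Player II would get 14.
- T: Player 1 compares 4, 9, 12, 4, 10 and picks C; Player II would get 5.
Among 3, 12, 4, 14, 5, the best is 14 at S. Subgame-perfect outcome: (B, S) with payoffs (12, 14).
For the simultaneous game, intersect best replies.
Player 1's best replies: P→D; Q→D; R→A; S→B; T→C.
Player II's best replies: A→S; B→R; C→R; D→Q; E→T.
Only (D, Q) has each player best-responding; Nash payoffs (14, 12).
Sequential outcome (B, S) differs from the Nash profile (D, Q).

no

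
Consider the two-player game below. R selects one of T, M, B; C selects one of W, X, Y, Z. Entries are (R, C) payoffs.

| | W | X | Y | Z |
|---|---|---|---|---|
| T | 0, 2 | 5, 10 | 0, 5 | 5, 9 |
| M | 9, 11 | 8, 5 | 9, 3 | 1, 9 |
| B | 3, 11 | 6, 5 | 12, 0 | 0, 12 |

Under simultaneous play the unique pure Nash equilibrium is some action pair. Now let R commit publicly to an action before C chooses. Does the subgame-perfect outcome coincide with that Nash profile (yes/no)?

Work backward from C's decision.
- T: C compares 2, 10, 5, 9 and picks X; R would get 5.
- M: C compares 11, 5, 3, 9 and picks W; R would get 9.
- B: C compares 11, 5, 0, 12 and picks Z; R would get 0.
R's induced payoffs are 5, 9, 0, so R commits to M. Subgame-perfect outcome: (M, W) with payoffs (9, 11).
Under simultaneous play:
R's best replies: W→M; X→M; Y→B; Z→T.
C's best replies: T→X; M→W; B→Z.
Only (M, W) has each player best-responding; Nash payoffs (9, 11).
Sequential outcome (M, W) coincides with the Nash profile (M, W).

yes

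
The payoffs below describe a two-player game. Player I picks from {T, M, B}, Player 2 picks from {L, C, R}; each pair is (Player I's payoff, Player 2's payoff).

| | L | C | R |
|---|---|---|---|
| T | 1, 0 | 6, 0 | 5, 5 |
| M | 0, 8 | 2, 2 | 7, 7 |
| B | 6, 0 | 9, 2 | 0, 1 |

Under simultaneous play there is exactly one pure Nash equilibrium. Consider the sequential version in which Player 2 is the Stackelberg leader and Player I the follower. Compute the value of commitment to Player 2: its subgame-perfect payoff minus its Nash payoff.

5

Work backward from Player I's decision.
- L → Player I plays B (best of 1, 0, 6); Player 2 gets 0.
- C → Player I plays B (best of 6, 2, 9); Player 2 gets 2.
- R → Player I plays M (best of 5, 7, 0); Player 2 gets 7.
Among 0, 2, 7, the best is 7 at R. Subgame-perfect outcome: (M, R) with payoffs (7, 7).
Under simultaneous play:
Player I's best replies: L→B; C→B; R→M.
Player 2's best replies: T→R; M→L; B→C.
The unique mutual best reply is (B, C), giving (9, 2).
Player 2's commitment gain: 7 − 2 = 5.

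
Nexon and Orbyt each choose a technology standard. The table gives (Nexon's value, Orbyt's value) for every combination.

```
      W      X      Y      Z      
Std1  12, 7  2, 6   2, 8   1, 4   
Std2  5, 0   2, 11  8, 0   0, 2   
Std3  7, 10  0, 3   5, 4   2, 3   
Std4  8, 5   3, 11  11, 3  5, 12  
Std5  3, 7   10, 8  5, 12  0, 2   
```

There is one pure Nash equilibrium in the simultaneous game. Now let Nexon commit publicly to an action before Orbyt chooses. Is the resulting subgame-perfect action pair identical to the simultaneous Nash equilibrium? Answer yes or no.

no

Solve by backward induction (Nexon leads).
- Std1: BR = Y, leader payoff 2.
- Std2: BR = X, leader payoff 2.
- Std3: BR = W, leader payoff 7.
- Std4: BR = Z, leader payoff 5.
- Std5: BR = Y, leader payoff 5.
Nexon's induced payoffs are 2, 2, 7, 5, 5, so Nexon commits to Std3. Subgame-perfect outcome: (Std3, W) with payoffs (7, 10).
For the simultaneous game, intersect best replies.
Nexon's best replies: W→Std1; X→Std5; Y→Std4; Z→Std4.
Orbyt's best replies: Std1→Y; Std2→X; Std3→W; Std4→Z; Std5→Y.
The unique mutual best reply is (Std4, Z), giving (5, 12).
Sequential outcome (Std3, W) differs from the Nash profile (Std4, Z).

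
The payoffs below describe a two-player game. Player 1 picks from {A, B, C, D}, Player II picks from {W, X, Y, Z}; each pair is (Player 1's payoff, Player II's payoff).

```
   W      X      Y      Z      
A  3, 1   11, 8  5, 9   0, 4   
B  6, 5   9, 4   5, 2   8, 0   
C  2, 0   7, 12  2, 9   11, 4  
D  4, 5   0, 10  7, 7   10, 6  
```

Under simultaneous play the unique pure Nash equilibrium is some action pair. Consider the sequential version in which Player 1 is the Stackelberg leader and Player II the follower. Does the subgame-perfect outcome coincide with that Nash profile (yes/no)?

Work backward from Player II's decision.
- A: Player II compares 1, 8, 9, 4 and picks Y; Player 1 would get 5.
- B: Player II compares 5, 4, 2, 0 and picks W; Player 1 would get 6.
- C: Player II compares 0, 12, 9, 4 and picks X; Player 1 would get 7.
- D: Player II compares 5, 10, 7, 6 and picks X; Player 1 would get 0.
Player 1's induced payoffs are 5, 6, 7, 0, so Player 1 commits to C. Subgame-perfect outcome: (C, X) with payoffs (7, 12).
Under simultaneous play:
Player 1's best replies: W→B; X→A; Y→D; Z→C.
Player II's best replies: A→Y; B→W; C→X; D→X.
The unique mutual best reply is (B, W), giving (6, 5).
Sequential outcome (C, X) differs from the Nash profile (B, W).

no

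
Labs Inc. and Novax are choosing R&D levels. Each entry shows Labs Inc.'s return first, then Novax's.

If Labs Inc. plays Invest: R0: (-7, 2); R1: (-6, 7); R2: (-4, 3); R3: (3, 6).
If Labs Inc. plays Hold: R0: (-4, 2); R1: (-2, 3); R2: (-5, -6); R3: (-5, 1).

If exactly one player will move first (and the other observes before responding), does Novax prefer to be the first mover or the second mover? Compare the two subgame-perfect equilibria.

If Labs Inc. leads: Novax's best replies are Invest→R1, Hold→R1; Labs Inc.'s induced payoffs -6, -2; outcome (Hold, R1), payoffs (-2, 3).
If Novax leads: Labs Inc.'s best replies are R0→Hold, R1→Hold, R2→Invest, R3→Invest; Novax's induced payoffs 2, 3, 3, 6; outcome (Invest, R3), payoffs (3, 6).
Novax gets 6 moving first and 3 moving second, so Novax prefers to move first.

first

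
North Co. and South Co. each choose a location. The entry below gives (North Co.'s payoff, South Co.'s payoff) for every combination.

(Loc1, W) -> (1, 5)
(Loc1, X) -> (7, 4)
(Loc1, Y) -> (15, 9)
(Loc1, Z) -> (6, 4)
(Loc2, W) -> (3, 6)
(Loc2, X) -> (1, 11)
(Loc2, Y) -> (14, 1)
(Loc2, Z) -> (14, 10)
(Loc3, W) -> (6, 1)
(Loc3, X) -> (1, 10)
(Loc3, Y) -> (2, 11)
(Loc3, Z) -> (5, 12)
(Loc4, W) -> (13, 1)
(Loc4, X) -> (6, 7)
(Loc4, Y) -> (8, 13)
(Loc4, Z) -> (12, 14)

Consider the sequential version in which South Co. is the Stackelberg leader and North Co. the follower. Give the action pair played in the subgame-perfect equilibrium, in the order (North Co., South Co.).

Work backward from North Co.'s decision.
- W → North Co. plays Loc4 (best of 1, 3, 6, 13); South Co. gets 1.
- X → North Co. plays Loc1 (best of 7, 1, 1, 6); South Co. gets 4.
- Y → North Co. plays Loc1 (best of 15, 14, 2, 8); South Co. gets 9.
- Z → North Co. plays Loc2 (best of 6, 14, 5, 12); South Co. gets 10.
South Co.'s induced payoffs are 1, 4, 9, 10, so South Co. commits to Z. Subgame-perfect outcome: (Loc2, Z) with payoffs (14, 10).

(Loc2, Z)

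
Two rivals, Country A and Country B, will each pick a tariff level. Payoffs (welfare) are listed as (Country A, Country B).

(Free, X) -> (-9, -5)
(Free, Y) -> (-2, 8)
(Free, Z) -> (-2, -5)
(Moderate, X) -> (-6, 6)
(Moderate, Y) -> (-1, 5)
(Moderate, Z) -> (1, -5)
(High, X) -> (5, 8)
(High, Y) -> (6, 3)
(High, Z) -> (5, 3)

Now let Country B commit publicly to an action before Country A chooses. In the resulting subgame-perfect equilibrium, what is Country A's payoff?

5

Solve by backward induction (Country B leads).
- X → Country A plays High (best of -9, -6, 5); Country B gets 8.
- Y → Country A plays High (best of -2, -1, 6); Country B gets 3.
- Z → Country A plays High (best of -2, 1, 5); Country B gets 3.
Country B's induced payoffs are 8, 3, 3, so Country B commits to X. Subgame-perfect outcome: (High, X) with payoffs (5, 8).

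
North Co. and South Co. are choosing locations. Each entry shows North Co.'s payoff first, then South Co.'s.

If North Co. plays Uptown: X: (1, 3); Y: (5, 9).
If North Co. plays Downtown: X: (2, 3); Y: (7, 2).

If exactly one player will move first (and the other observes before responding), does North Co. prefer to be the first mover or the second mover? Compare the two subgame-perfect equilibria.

first

If North Co. leads: South Co.'s best replies are Uptown→Y, Downtown→X; North Co.'s induced payoffs 5, 2; outcome (Uptown, Y), payoffs (5, 9).
If South Co. leads: North Co.'s best replies are X→Downtown, Y→Downtown; South Co.'s induced payoffs 3, 2; outcome (Downtown, X), payoffs (2, 3).
North Co. gets 5 moving first and 2 moving second, so North Co. prefers to move first.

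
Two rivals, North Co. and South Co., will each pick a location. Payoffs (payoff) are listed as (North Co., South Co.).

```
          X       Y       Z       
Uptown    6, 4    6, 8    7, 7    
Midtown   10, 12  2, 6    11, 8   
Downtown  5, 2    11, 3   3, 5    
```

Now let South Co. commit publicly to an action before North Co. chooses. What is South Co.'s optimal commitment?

Work backward from North Co.'s decision.
- X: BR = Midtown, leader payoff 12.
- Y: BR = Downtown, leader payoff 3.
- Z: BR = Midtown, leader payoff 8.
Maximizing over 12, 3, 8, South Co. chooses X. Subgame-perfect outcome: (Midtown, X) with payoffs (10, 12).

X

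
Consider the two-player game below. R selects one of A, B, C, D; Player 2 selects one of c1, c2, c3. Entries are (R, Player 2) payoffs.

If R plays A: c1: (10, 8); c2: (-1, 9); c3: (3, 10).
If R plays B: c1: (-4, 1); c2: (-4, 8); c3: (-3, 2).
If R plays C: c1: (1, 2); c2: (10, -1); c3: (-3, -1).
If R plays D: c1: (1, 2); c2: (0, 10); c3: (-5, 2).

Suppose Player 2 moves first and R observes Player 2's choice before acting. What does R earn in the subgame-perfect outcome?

Work backward from R's decision.
- c1: BR = A, leader payoff 8.
- c2: BR = C, leader payoff -1.
- c3: BR = A, leader payoff 10.
Player 2's induced payoffs are 8, -1, 10, so Player 2 commits to c3. Subgame-perfect outcome: (A, c3) with payoffs (3, 10).

3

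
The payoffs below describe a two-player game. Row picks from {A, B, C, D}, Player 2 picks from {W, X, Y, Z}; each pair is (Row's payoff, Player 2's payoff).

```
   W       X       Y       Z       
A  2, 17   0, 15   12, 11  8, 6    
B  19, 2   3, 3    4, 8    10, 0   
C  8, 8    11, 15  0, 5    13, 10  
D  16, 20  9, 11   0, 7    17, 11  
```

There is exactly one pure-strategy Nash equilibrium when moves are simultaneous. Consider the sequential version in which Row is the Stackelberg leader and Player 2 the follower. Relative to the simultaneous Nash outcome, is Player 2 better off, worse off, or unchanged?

better off

Solve by backward induction (Row leads).
- A: Player 2 compares 17, 15, 11, 6 and picks W; Row would get 2.
- B: Player 2 compares 2, 3, 8, 0 and picks Y; Row would get 4.
- C: Player 2 compares 8, 15, 5, 10 and picks X; Row would get 11.
- D: Player 2 compares 20, 11, 7, 11 and picks W; Row would get 16.
Maximizing over 2, 4, 11, 16, Row chooses D. Subgame-perfect outcome: (D, W) with payoffs (16, 20).
Now find the simultaneous Nash equilibrium.
Row's best replies: W→B; X→C; Y→A; Z→D.
Player 2's best replies: A→W; B→Y; C→X; D→W.
The unique mutual best reply is (C, X), giving (11, 15).
Player 2 earns 20 sequentially versus 15 at the Nash outcome: better off.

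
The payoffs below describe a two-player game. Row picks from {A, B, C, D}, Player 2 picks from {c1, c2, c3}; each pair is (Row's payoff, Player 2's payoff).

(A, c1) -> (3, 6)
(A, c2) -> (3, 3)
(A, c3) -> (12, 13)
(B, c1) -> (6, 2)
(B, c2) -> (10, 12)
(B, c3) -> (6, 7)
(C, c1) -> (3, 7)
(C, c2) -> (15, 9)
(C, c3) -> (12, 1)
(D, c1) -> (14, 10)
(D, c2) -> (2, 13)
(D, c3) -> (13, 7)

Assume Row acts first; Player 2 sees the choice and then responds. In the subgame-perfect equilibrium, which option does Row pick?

Solve by backward induction (Row leads).
- A: Player 2 compares 6, 3, 13 and picks c3; Row would get 12.
- B: Player 2 compares 2, 12, 7 and picks c2; Row would get 10.
- C: Player 2 compares 7, 9, 1 and picks c2; Row would get 15.
- D: Player 2 compares 10, 13, 7 and picks c2; Row would get 2.
Row's induced payoffs are 12, 10, 15, 2, so Row commits to C. Subgame-perfect outcome: (C, c2) with payoffs (15, 9).

C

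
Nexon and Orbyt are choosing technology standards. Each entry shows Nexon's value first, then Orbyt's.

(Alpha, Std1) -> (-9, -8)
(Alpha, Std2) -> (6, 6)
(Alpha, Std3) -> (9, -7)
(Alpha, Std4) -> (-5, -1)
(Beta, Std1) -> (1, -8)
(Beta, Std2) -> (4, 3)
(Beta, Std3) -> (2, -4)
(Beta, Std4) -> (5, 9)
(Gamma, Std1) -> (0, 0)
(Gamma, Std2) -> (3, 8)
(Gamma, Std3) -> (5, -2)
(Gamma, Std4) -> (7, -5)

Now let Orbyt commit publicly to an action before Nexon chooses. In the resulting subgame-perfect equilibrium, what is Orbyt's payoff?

Solve by backward induction (Orbyt leads).
- Std1: Nexon compares -9, 1, 0 and picks Beta; Orbyt would get -8.
- Std2: Nexon compares 6, 4, 3 and picks Alpha; Orbyt would get 6.
- Std3: Nexon compares 9, 2, 5 and picks Alpha; Orbyt would get -7.
- Std4: Nexon compares -5, 5, 7 and picks Gamma; Orbyt would get -5.
Maximizing over -8, 6, -7, -5, Orbyt chooses Std2. Subgame-perfect outcome: (Alpha, Std2) with payoffs (6, 6).

6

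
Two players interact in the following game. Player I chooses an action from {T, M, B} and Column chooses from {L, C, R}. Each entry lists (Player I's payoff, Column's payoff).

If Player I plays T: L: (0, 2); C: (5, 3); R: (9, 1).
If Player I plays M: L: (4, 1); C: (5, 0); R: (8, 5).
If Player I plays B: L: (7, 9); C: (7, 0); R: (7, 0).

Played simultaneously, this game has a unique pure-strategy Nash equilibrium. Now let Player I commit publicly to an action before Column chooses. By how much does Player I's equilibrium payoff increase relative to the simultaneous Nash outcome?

1

Backward induction with Player I moving first.
- T → Column plays C (best of 2, 3, 1); Player I gets 5.
- M → Column plays R (best of 1, 0, 5); Player I gets 8.
- B → Column plays L (best of 9, 0, 0); Player I gets 7.
Player I's induced payoffs are 5, 8, 7, so Player I commits to M. Subgame-perfect outcome: (M, R) with payoffs (8, 5).
Under simultaneous play:
Player I's best replies: L→B; C→B; R→T.
Column's best replies: T→C; M→R; B→L.
Only (B, L) has each player best-responding; Nash payoffs (7, 9).
Player I's commitment gain: 8 − 7 = 1.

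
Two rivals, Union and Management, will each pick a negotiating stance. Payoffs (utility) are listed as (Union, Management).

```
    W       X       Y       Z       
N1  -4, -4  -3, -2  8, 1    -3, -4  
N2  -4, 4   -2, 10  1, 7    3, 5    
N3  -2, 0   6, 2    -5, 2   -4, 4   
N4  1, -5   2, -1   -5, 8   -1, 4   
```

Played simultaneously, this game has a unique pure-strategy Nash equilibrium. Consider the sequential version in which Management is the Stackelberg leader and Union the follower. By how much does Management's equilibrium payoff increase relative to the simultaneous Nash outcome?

4

Work backward from Union's decision.
- W: BR = N4, leader payoff -5.
- X: BR = N3, leader payoff 2.
- Y: BR = N1, leader payoff 1.
- Z: BR = N2, leader payoff 5.
Management's induced payoffs are -5, 2, 1, 5, so Management commits to Z. Subgame-perfect outcome: (N2, Z) with payoffs (3, 5).
For the simultaneous game, intersect best replies.
Union's best replies: W→N4; X→N3; Y→N1; Z→N2.
Management's best replies: N1→Y; N2→X; N3→Z; N4→Y.
Only (N1, Y) has each player best-responding; Nash payoffs (8, 1).
Management's commitment gain: 5 − 1 = 4.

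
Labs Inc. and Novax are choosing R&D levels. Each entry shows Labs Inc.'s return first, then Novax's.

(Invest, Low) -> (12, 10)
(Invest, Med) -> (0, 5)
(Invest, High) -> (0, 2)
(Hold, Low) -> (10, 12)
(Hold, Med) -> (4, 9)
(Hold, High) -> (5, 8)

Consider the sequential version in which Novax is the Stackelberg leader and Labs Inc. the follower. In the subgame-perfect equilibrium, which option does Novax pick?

Low

Work backward from Labs Inc.'s decision.
- Low: BR = Invest, leader payoff 10.
- Med: BR = Hold, leader payoff 9.
- High: BR = Hold, leader payoff 8.
Among 10, 9, 8, the best is 10 at Low. Subgame-perfect outcome: (Invest, Low) with payoffs (12, 10).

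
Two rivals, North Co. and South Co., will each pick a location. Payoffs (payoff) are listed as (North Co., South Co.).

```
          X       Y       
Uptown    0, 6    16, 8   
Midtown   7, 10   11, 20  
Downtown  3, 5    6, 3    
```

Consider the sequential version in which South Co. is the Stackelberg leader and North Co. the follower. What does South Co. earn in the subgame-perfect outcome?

Solve by backward induction (South Co. leads).
- X: BR = Midtown, leader payoff 10.
- Y: BR = Uptown, leader payoff 8.
Among 10, 8, the best is 10 at X. Subgame-perfect outcome: (Midtown, X) with payoffs (7, 10).

10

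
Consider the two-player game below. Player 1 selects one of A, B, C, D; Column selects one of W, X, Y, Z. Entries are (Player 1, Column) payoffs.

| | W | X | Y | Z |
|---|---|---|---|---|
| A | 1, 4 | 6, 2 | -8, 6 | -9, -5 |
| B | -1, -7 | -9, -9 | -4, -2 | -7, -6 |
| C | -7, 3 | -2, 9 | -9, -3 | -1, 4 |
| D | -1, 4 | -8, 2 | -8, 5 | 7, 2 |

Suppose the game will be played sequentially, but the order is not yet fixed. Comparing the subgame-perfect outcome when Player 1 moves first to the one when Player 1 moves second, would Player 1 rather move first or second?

second

If Player 1 leads: Column's best replies are A→Y, B→Y, C→X, D→Y; Player 1's induced payoffs -8, -4, -2, -8; outcome (C, X), payoffs (-2, 9).
If Column leads: Player 1's best replies are W→A, X→A, Y→B, Z→D; Column's induced payoffs 4, 2, -2, 2; outcome (A, W), payoffs (1, 4).
Player 1 gets -2 moving first and 1 moving second, so Player 1 prefers to move second.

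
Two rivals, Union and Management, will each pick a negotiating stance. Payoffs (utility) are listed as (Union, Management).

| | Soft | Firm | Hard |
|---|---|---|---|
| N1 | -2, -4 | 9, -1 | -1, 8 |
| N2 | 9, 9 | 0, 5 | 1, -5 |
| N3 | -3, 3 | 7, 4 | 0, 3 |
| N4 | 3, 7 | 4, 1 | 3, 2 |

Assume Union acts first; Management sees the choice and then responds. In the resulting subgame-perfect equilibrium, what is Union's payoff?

9

Backward induction with Union moving first.
- N1: BR = Hard, leader payoff -1.
- N2: BR = Soft, leader payoff 9.
- N3: BR = Firm, leader payoff 7.
- N4: BR = Soft, leader payoff 3.
Maximizing over -1, 9, 7, 3, Union chooses N2. Subgame-perfect outcome: (N2, Soft) with payoffs (9, 9).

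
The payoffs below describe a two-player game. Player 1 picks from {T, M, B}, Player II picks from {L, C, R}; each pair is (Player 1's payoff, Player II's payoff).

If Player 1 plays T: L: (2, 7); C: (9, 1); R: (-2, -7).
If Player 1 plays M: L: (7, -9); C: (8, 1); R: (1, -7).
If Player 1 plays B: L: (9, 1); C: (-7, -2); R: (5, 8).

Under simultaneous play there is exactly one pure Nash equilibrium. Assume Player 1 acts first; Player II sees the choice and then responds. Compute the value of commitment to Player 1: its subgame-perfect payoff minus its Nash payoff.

Solve by backward induction (Player 1 leads).
- T → Player II plays L (best of 7, 1, -7); Player 1 gets 2.
- M → Player II plays C (best of -9, 1, -7); Player 1 gets 8.
- B → Player II plays R (best of 1, -2, 8); Player 1 gets 5.
Among 2, 8, 5, the best is 8 at M. Subgame-perfect outcome: (M, C) with payoffs (8, 1).
For the simultaneous game, intersect best replies.
Player 1's best replies: L→B; C→T; R→B.
Player II's best replies: T→L; M→C; B→R.
The unique mutual best reply is (B, R), giving (5, 8).
Player 1's commitment gain: 8 − 5 = 3.

3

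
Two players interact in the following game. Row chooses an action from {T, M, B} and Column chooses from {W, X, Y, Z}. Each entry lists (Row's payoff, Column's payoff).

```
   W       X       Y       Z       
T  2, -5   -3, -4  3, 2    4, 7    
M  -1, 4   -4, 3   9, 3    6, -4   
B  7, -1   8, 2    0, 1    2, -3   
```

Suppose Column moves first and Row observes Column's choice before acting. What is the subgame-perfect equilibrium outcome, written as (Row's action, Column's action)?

Solve by backward induction (Column leads).
- W: BR = B, leader payoff -1.
- X: BR = B, leader payoff 2.
- Y: BR = M, leader payoff 3.
- Z: BR = M, leader payoff -4.
Maximizing over -1, 2, 3, -4, Column chooses Y. Subgame-perfect outcome: (M, Y) with payoffs (9, 3).

(M, Y)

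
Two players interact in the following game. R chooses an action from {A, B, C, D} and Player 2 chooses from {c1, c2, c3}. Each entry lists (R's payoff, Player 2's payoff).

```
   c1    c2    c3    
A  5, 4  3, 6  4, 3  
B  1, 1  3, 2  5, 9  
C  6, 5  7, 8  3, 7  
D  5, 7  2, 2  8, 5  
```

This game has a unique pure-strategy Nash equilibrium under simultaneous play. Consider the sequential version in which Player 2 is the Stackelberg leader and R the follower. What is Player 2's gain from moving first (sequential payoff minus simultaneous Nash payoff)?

0

R best-responds to each possible Player 2 move:
- c1: BR = C, leader payoff 5.
- c2: BR = C, leader payoff 8.
- c3: BR = D, leader payoff 5.
Player 2's induced payoffs are 5, 8, 5, so Player 2 commits to c2. Subgame-perfect outcome: (C, c2) with payoffs (7, 8).
For the simultaneous game, intersect best replies.
R's best replies: c1→C; c2→C; c3→D.
Player 2's best replies: A→c2; B→c3; C→c2; D→c1.
Only (C, c2) has each player best-responding; Nash payoffs (7, 8).
Player 2's commitment gain: 8 − 8 = 0.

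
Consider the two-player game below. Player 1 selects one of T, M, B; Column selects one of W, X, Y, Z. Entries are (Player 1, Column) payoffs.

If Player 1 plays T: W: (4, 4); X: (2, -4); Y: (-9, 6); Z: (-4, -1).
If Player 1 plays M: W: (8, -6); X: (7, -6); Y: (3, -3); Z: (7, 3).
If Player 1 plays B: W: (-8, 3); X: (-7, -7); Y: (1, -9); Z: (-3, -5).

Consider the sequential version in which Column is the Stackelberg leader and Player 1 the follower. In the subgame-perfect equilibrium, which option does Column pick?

Z

Player 1 best-responds to each possible Column move:
- W: BR = M, leader payoff -6.
- X: BR = M, leader payoff -6.
- Y: BR = M, leader payoff -3.
- Z: BR = M, leader payoff 3.
Among -6, -6, -3, 3, the best is 3 at Z. Subgame-perfect outcome: (M, Z) with payoffs (7, 3).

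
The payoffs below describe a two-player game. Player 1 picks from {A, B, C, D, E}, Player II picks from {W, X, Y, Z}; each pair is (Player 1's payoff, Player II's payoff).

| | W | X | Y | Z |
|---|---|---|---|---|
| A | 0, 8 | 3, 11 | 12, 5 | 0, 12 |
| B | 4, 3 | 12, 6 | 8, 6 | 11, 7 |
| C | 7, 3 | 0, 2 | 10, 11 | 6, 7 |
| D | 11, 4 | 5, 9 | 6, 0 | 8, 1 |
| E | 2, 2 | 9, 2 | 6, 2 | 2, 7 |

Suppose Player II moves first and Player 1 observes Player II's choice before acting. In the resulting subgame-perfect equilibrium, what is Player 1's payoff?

Player 1 best-responds to each possible Player II move:
- W → Player 1 plays D (best of 0, 4, 7, 11, 2); Player II gets 4.
- X → Player 1 plays B (best of 3, 12, 0, 5, 9); Player II gets 6.
- Y → Player 1 plays A (best of 12, 8, 10, 6, 6); Player II gets 5.
- Z → Player 1 plays B (best of 0, 11, 6, 8, 2); Player II gets 7.
Player II's induced payoffs are 4, 6, 5, 7, so Player II commits to Z. Subgame-perfect outcome: (B, Z) with payoffs (11, 7).

11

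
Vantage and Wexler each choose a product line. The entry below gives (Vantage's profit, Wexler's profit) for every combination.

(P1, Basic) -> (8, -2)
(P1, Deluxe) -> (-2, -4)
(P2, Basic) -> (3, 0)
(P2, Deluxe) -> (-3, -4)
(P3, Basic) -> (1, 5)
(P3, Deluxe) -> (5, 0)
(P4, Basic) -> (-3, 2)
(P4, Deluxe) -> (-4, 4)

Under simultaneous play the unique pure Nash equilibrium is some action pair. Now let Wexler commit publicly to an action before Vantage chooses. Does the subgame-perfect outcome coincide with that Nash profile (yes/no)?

no

Solve by backward induction (Wexler leads).
- Basic: Vantage compares 8, 3, 1, -3 and picks P1; Wexler would get -2.
- Deluxe: Vantage compares -2, -3, 5, -4 and picks P3; Wexler would get 0.
Maximizing over -2, 0, Wexler chooses Deluxe. Subgame-perfect outcome: (P3, Deluxe) with payoffs (5, 0).
Now find the simultaneous Nash equilibrium.
Vantage's best replies: Basic→P1; Deluxe→P3.
Wexler's best replies: P1→Basic; P2→Basic; P3→Basic; P4→Deluxe.
The unique mutual best reply is (P1, Basic), giving (8, -2).
Sequential outcome (P3, Deluxe) differs from the Nash profile (P1, Basic).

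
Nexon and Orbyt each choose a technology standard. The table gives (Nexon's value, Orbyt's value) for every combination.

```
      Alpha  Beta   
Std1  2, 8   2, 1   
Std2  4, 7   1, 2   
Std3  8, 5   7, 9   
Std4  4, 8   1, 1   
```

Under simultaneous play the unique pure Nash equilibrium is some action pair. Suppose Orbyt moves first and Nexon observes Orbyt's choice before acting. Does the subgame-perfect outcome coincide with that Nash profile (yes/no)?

Backward induction with Orbyt moving first.
- Alpha: BR = Std3, leader payoff 5.
- Beta: BR = Std3, leader payoff 9.
Among 5, 9, the best is 9 at Beta. Subgame-perfect outcome: (Std3, Beta) with payoffs (7, 9).
Under simultaneous play:
Nexon's best replies: Alpha→Std3; Beta→Std3.
Orbyt's best replies: Std1→Alpha; Std2→Alpha; Std3→Beta; Std4→Alpha.
Only (Std3, Beta) has each player best-responding; Nash payoffs (7, 9).
Sequential outcome (Std3, Beta) coincides with the Nash profile (Std3, Beta).

yes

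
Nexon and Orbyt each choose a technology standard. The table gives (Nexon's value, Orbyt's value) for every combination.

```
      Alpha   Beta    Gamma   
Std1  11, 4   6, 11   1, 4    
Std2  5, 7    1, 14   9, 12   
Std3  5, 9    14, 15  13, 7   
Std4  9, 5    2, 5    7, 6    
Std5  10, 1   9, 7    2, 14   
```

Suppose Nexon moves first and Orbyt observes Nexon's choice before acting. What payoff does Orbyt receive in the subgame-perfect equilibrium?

Solve by backward induction (Nexon leads).
- Std1: BR = Beta, leader payoff 6.
- Std2: BR = Beta, leader payoff 1.
- Std3: BR = Beta, leader payoff 14.
- Std4: BR = Gamma, leader payoff 7.
- Std5: BR = Gamma, leader payoff 2.
Nexon's induced payoffs are 6, 1, 14, 7, 2, so Nexon commits to Std3. Subgame-perfect outcome: (Std3, Beta) with payoffs (14, 15).

15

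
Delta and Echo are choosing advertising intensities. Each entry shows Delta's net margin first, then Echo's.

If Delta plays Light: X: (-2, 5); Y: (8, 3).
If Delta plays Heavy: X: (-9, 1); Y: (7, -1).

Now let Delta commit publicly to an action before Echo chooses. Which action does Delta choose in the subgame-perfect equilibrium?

Echo best-responds to each possible Delta move:
- Light: Echo compares 5, 3 and picks X; Delta would get -2.
- Heavy: Echo compares 1, -1 and picks X; Delta would get -9.
Among -2, -9, the best is -2 at Light. Subgame-perfect outcome: (Light, X) with payoffs (-2, 5).

Light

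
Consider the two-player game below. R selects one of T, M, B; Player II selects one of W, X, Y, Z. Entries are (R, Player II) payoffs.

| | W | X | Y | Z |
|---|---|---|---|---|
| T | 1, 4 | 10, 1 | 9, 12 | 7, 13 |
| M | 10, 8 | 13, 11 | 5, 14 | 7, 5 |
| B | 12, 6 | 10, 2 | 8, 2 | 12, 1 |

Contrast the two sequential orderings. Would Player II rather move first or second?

If R leads: Player II's best replies are T→Z, M→Y, B→W; R's induced payoffs 7, 5, 12; outcome (B, W), payoffs (12, 6).
If Player II leads: R's best replies are W→B, X→M, Y→T, Z→B; Player II's induced payoffs 6, 11, 12, 1; outcome (T, Y), payoffs (9, 12).
Player II gets 12 moving first and 6 moving second, so Player II prefers to move first.

first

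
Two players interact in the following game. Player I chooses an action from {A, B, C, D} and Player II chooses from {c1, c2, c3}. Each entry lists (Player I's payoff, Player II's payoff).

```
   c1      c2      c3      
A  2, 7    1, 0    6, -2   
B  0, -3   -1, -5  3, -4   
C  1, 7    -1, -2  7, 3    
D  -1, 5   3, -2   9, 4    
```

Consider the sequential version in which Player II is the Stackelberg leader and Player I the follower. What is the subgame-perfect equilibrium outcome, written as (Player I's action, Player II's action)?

(A, c1)

Work backward from Player I's decision.
- c1: BR = A, leader payoff 7.
- c2: BR = D, leader payoff -2.
- c3: BR = D, leader payoff 4.
Among 7, -2, 4, the best is 7 at c1. Subgame-perfect outcome: (A, c1) with payoffs (2, 7).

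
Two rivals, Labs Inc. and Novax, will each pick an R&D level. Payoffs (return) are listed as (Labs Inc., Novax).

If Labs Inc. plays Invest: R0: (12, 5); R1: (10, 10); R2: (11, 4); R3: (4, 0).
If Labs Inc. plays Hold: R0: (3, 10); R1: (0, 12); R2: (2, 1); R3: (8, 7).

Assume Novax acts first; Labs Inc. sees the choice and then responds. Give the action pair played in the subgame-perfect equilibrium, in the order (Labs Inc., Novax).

Labs Inc. best-responds to each possible Novax move:
- R0 → Labs Inc. plays Invest (best of 12, 3); Novax gets 5.
- R1 → Labs Inc. plays Invest (best of 10, 0); Novax gets 10.
- R2 → Labs Inc. plays Invest (best of 11, 2); Novax gets 4.
- R3 → Labs Inc. plays Hold (best of 4, 8); Novax gets 7.
Among 5, 10, 4, 7, the best is 10 at R1. Subgame-perfect outcome: (Invest, R1) with payoffs (10, 10).

(Invest, R1)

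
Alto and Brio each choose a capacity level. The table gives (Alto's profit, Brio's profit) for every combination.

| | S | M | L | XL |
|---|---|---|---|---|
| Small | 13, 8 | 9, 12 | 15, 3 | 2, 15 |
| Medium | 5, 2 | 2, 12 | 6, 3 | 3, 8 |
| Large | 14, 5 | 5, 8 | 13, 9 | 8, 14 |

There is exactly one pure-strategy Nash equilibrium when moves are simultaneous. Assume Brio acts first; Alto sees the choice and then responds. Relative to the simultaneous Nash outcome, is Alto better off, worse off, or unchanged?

unchanged

Work backward from Alto's decision.
- S: Alto compares 13, 5, 14 and picks Large; Brio would get 5.
- M: Alto compares 9, 2, 5 and picks Small; Brio would get 12.
- L: Alto compares 15, 6, 13 and picks Small; Brio would get 3.
- XL: Alto compares 2, 3, 8 and picks Large; Brio would get 14.
Maximizing over 5, 12, 3, 14, Brio chooses XL. Subgame-perfect outcome: (Large, XL) with payoffs (8, 14).
Now find the simultaneous Nash equilibrium.
Alto's best replies: S→Large; M→Small; L→Small; XL→Large.
Brio's best replies: Small→XL; Medium→M; Large→XL.
The unique mutual best reply is (Large, XL), giving (8, 14).
Alto earns 8 sequentially versus 8 at the Nash outcome: unchanged.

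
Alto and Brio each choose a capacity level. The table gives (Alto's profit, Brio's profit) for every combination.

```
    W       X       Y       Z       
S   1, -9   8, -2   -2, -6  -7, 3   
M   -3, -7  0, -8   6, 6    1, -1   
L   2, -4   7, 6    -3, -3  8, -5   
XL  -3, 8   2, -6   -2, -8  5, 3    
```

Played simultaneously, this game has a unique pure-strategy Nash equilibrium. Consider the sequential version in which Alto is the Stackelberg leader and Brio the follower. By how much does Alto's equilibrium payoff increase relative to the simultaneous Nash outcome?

1

Work backward from Brio's decision.
- S → Brio plays Z (best of -9, -2, -6, 3); Alto gets -7.
- M → Brio plays Y (best of -7, -8, 6, -1); Alto gets 6.
- L → Brio plays X (best of -4, 6, -3, -5); Alto gets 7.
- XL → Brio plays W (best of 8, -6, -8, 3); Alto gets -3.
Maximizing over -7, 6, 7, -3, Alto chooses L. Subgame-perfect outcome: (L, X) with payoffs (7, 6).
For the simultaneous game, intersect best replies.
Alto's best replies: W→L; X→S; Y→M; Z→L.
Brio's best replies: S→Z; M→Y; L→X; XL→W.
Only (M, Y) has each player best-responding; Nash payoffs (6, 6).
Alto's commitment gain: 7 − 6 = 1.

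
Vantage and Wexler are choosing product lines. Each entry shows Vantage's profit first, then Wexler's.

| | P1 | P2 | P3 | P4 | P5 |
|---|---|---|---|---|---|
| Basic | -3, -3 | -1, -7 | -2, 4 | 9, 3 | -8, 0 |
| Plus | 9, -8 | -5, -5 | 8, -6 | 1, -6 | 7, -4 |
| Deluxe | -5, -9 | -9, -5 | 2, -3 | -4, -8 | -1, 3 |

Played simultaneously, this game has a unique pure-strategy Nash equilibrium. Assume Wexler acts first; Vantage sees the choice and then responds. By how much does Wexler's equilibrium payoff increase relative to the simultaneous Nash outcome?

Vantage best-responds to each possible Wexler move:
- P1: Vantage compares -3, 9, -5 and picks Plus; Wexler would get -8.
- P2: Vantage compares -1, -5, -9 and picks Basic; Wexler would get -7.
- P3: Vantage compares -2, 8, 2 and picks Plus; Wexler would get -6.
- P4: Vantage compares 9, 1, -4 and picks Basic; Wexler would get 3.
- P5: Vantage compares -8, 7, -1 and picks Plus; Wexler would get -4.
Among -8, -7, -6, 3, -4, the best is 3 at P4. Subgame-perfect outcome: (Basic, P4) with payoffs (9, 3).
Now find the simultaneous Nash equilibrium.
Vantage's best replies: P1→Plus; P2→Basic; P3→Plus; P4→Basic; P5→Plus.
Wexler's best replies: Basic→P3; Plus→P5; Deluxe→P5.
Only (Plus, P5) has each player best-responding; Nash payoffs (7, -4).
Wexler's commitment gain: 3 − -4 = 7.

7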